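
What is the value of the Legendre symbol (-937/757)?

(-937/757)
  = (937/757)    [757 ≡ 1 mod 4 ⇒ (-1/757) = +1]
  = (180/757)    [937 ≡ 180 mod 757]
  = (45/757)    [757 ≡ 5 mod 8 ⇒ (2/757)^2 = +1]
  = (757/45)    [QR: 45 ≡ 1 mod 4, sign kept]
  = (37/45)    [757 ≡ 37 mod 45]
  = (45/37)    [QR: 37 ≡ 1 mod 4, sign kept]
  = (8/37)    [45 ≡ 8 mod 37]
  = -(1/37)    [37 ≡ 5 mod 8 ⇒ (2/37)^3 = -1]
  = -1    [(1/37) = 1]

-1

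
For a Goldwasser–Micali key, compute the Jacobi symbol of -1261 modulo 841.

1

Pull out -1: (-1261 / 841) = (-1 / 841)·(1261 / 841). Since 841 ≡ 1 (mod 4), (-1 / 841) = +1. Now have (1261 / 841).
Reduce the numerator: 1261 ≡ 420 (mod 841), so (1261 / 841) = (420 / 841).
Factor out 2: 420 = 2^2·105. Since 841 ≡ 1 (mod 8), (2 / 841) = +1, and (2 / 841)^2 = +1. Now have (105 / 841).
105 ≡ 1 (mod 4), so quadratic reciprocity gives (105 / 841) = (841 / 105). Reduce: 841 ≡ 1 (mod 105). Now have (1 / 105).
(1 / 105) = 1. Collecting the sign factors: 1.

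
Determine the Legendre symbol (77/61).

1

(77/61)
  = (16/61)    [77 ≡ 16 mod 61]
  = (1/61)    [61 ≡ 5 mod 8 ⇒ (2/61)^4 = +1]
  = 1    [(1/61) = 1]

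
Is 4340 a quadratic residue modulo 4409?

Factor out 2: 4340 = 2^2·1085. Since 4409 ≡ 1 (mod 8), (2/4409) = +1, and (2/4409)^2 = +1. Now have (1085/4409).
1085 ≡ 1 (mod 4), so quadratic reciprocity gives (1085/4409) = (4409/1085). Reduce: 4409 ≡ 69 (mod 1085). Now have (69/1085).
69 ≡ 1 (mod 4), so quadratic reciprocity gives (69/1085) = (1085/69). Reduce: 1085 ≡ 50 (mod 69). Now have (50/69).
Factor out 2: 50 = 2·25. Since 69 ≡ 5 (mod 8), (2/69) = -1. Now have -(25/69).
25 ≡ 1 (mod 4), so quadratic reciprocity gives (25/69) = (69/25). Reduce: 69 ≡ 19 (mod 25). Now have -(19/25).
25 ≡ 1 (mod 4), so quadratic reciprocity gives (19/25) = (25/19). Reduce: 25 ≡ 6 (mod 19). Now have -(6/19).
Factor out 2: 6 = 2·3. Since 19 ≡ 3 (mod 8), (2/19) = -1. Now have (3/19).
Both 3 ≡ 3 and 19 ≡ 3 (mod 4), so reciprocity gives (3/19) = -(19/3). Reduce: 19 ≡ 1 (mod 3). Now have -(1/3).
(1/3) = 1. Collecting the sign factors: -1.
(4340/4409) = -1, and 4409 is prime, so 4340 is not a quadratic residue mod 4409.

no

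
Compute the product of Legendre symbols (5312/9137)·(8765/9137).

By multiplicativity, (5312·8765/9137) = (5312/9137)·(8765/9137).
First factor (5312/9137):
(5312/9137)
  = (83/9137)    [9137 ≡ 1 mod 8 ⇒ (2/9137)^6 = +1]
  = (9137/83)    [QR: 9137 ≡ 1 mod 4, sign kept]
  = (7/83)    [9137 ≡ 7 mod 83]
  = -(83/7)    [QR: both ≡ 3 mod 4, sign flips]
  = -(6/7)    [83 ≡ 6 mod 7]
  = -(3/7)    [7 ≡ 7 mod 8 ⇒ (2/7) = +1]
  = (7/3)    [QR: both ≡ 3 mod 4, sign flips]
  = (1/3)    [7 ≡ 1 mod 3]
  = 1    [(1/3) = 1]
Second factor (8765/9137):
(8765/9137)
  = (9137/8765)    [QR: 8765 ≡ 1 mod 4, sign kept]
  = (372/8765)    [9137 ≡ 372 mod 8765]
  = (93/8765)    [8765 ≡ 5 mod 8 ⇒ (2/8765)^2 = +1]
  = (8765/93)    [QR: 93 ≡ 1 mod 4, sign kept]
  = (23/93)    [8765 ≡ 23 mod 93]
  = (93/23)    [QR: 93 ≡ 1 mod 4, sign kept]
  = (1/23)    [93 ≡ 1 mod 23]
  = 1    [(1/23) = 1]
Product: (1)·(1) = 1.

1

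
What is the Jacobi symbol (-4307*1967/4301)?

-1

By multiplicativity, (-4307·1967/4301) = (-4307/4301)·(1967/4301).
First factor (-4307/4301):
Reduce the numerator: -4307 ≡ 4295 (mod 4301), so (-4307/4301) = (4295/4301).
4301 ≡ 1 (mod 4), so quadratic reciprocity gives (4295/4301) = (4301/4295). Reduce: 4301 ≡ 6 (mod 4295). Now have (6/4295).
Factor out 2: 6 = 2·3. Since 4295 ≡ 7 (mod 8), (2/4295) = +1. Now have (3/4295).
Both 3 ≡ 3 and 4295 ≡ 3 (mod 4), so reciprocity gives (3/4295) = -(4295/3). Reduce: 4295 ≡ 2 (mod 3). Now have -(2/3).
Factor out 2: 2 = 2. Since 3 ≡ 3 (mod 8), (2/3) = -1. Now have (1/3).
(1/3) = 1. Collecting the sign factors: 1.
Second factor (1967/4301):
4301 ≡ 1 (mod 4), so quadratic reciprocity gives (1967/4301) = (4301/1967). Reduce: 4301 ≡ 367 (mod 1967). Now have (367/1967).
Both 367 ≡ 3 and 1967 ≡ 3 (mod 4), so reciprocity gives (367/1967) = -(1967/367). Reduce: 1967 ≡ 132 (mod 367). Now have -(132/367).
Factor out 2: 132 = 2^2·33. Since 367 ≡ 7 (mod 8), (2/367) = +1, and (2/367)^2 = +1. Now have -(33/367).
33 ≡ 1 (mod 4), so quadratic reciprocity gives (33/367) = (367/33). Reduce: 367 ≡ 4 (mod 33). Now have -(4/33).
Factor out 2: 4 = 2^2. Since 33 ≡ 1 (mod 8), (2/33) = +1, and (2/33)^2 = +1. Now have -(1/33).
(1/33) = 1. Collecting the sign factors: -1.
Product: (1)·(-1) = -1.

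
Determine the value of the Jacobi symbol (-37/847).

(-37/847)
  = -(37/847)    [847 ≡ 3 mod 4 ⇒ (-1/847) = -1]
  = -(847/37)    [QR: 37 ≡ 1 mod 4, sign kept]
  = -(33/37)    [847 ≡ 33 mod 37]
  = -(37/33)    [QR: 33 ≡ 1 mod 4, sign kept]
  = -(4/33)    [37 ≡ 4 mod 33]
  = -(1/33)    [33 ≡ 1 mod 8 ⇒ (2/33)^2 = +1]
  = -1    [(1/33) = 1]

-1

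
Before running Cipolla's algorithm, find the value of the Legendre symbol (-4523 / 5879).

-1

Reduce the numerator: -4523 ≡ 1356 (mod 5879), so (-4523 / 5879) = (1356 / 5879).
Factor out 2: 1356 = 2^2·339. Since 5879 ≡ 7 (mod 8), (2 / 5879) = +1, and (2 / 5879)^2 = +1. Now have (339 / 5879).
Both 339 ≡ 3 and 5879 ≡ 3 (mod 4), so reciprocity gives (339 / 5879) = -(5879 / 339). Reduce: 5879 ≡ 116 (mod 339). Now have -(116 / 339).
Factor out 2: 116 = 2^2·29. Since 339 ≡ 3 (mod 8), (2 / 339) = -1, and (2 / 339)^2 = +1. Now have -(29 / 339).
29 ≡ 1 (mod 4), so quadratic reciprocity gives (29 / 339) = (339 / 29). Reduce: 339 ≡ 20 (mod 29). Now have -(20 / 29).
Factor out 2: 20 = 2^2·5. Since 29 ≡ 5 (mod 8), (2 / 29) = -1, and (2 / 29)^2 = +1. Now have -(5 / 29).
5 ≡ 1 (mod 4), so quadratic reciprocity gives (5 / 29) = (29 / 5). Reduce: 29 ≡ 4 (mod 5). Now have -(4 / 5).
Factor out 2: 4 = 2^2. Since 5 ≡ 5 (mod 8), (2 / 5) = -1, and (2 / 5)^2 = +1. Now have -(1 / 5).
(1 / 5) = 1. Collecting the sign factors: -1.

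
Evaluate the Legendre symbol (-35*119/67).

1

By multiplicativity, (-35·119/67) = (-35/67)·(119/67).
First factor (-35/67):
(-35/67)
  = -(35/67)    [67 ≡ 3 mod 4 ⇒ (-1/67) = -1]
  = (67/35)    [QR: both ≡ 3 mod 4, sign flips]
  = (32/35)    [67 ≡ 32 mod 35]
  = -(1/35)    [35 ≡ 3 mod 8 ⇒ (2/35)^5 = -1]
  = -1    [(1/35) = 1]
Second factor (119/67):
(119/67)
  = (52/67)    [119 ≡ 52 mod 67]
  = (13/67)    [67 ≡ 3 mod 8 ⇒ (2/67)^2 = +1]
  = (67/13)    [QR: 13 ≡ 1 mod 4, sign kept]
  = (2/13)    [67 ≡ 2 mod 13]
  = -(1/13)    [13 ≡ 5 mod 8 ⇒ (2/13) = -1]
  = -1    [(1/13) = 1]
Product: (-1)·(-1) = 1.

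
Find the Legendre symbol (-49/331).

-1

Pull out -1: (-49/331) = (-1/331)·(49/331). Since 331 ≡ 3 (mod 4), (-1/331) = -1. Now have -(49/331).
49 ≡ 1 (mod 4), so quadratic reciprocity gives (49/331) = (331/49). Reduce: 331 ≡ 37 (mod 49). Now have -(37/49).
37 ≡ 1 (mod 4), so quadratic reciprocity gives (37/49) = (49/37). Reduce: 49 ≡ 12 (mod 37). Now have -(12/37).
Factor out 2: 12 = 2^2·3. Since 37 ≡ 5 (mod 8), (2/37) = -1, and (2/37)^2 = +1. Now have -(3/37).
37 ≡ 1 (mod 4), so quadratic reciprocity gives (3/37) = (37/3). Reduce: 37 ≡ 1 (mod 3). Now have -(1/3).
(1/3) = 1. Collecting the sign factors: -1.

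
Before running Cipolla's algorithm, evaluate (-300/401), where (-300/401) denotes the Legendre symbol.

(-300/401)
  = (101/401)    [-300 ≡ 101 mod 401]
  = (401/101)    [QR: 101 ≡ 1 mod 4, sign kept]
  = (98/101)    [401 ≡ 98 mod 101]
  = -(49/101)    [101 ≡ 5 mod 8 ⇒ (2/101) = -1]
  = -(101/49)    [QR: 49 ≡ 1 mod 4, sign kept]
  = -(3/49)    [101 ≡ 3 mod 49]
  = -(49/3)    [QR: 49 ≡ 1 mod 4, sign kept]
  = -(1/3)    [49 ≡ 1 mod 3]
  = -1    [(1/3) = 1]

-1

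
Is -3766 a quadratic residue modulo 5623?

Reduce the numerator: -3766 ≡ 1857 (mod 5623), so (-3766|5623) = (1857|5623).
1857 ≡ 1 (mod 4), so quadratic reciprocity gives (1857|5623) = (5623|1857). Reduce: 5623 ≡ 52 (mod 1857). Now have (52|1857).
Factor out 2: 52 = 2^2·13. Since 1857 ≡ 1 (mod 8), (2|1857) = +1, and (2|1857)^2 = +1. Now have (13|1857).
13 ≡ 1 (mod 4), so quadratic reciprocity gives (13|1857) = (1857|13). Reduce: 1857 ≡ 11 (mod 13). Now have (11|13).
13 ≡ 1 (mod 4), so quadratic reciprocity gives (11|13) = (13|11). Reduce: 13 ≡ 2 (mod 11). Now have (2|11).
Factor out 2: 2 = 2. Since 11 ≡ 3 (mod 8), (2|11) = -1. Now have -(1|11).
(1|11) = 1. Collecting the sign factors: -1.
(-3766|5623) = -1, and 5623 is prime, so -3766 is not a quadratic residue mod 5623.

no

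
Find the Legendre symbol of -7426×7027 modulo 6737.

By multiplicativity, (-7426·7027/6737) = (-7426/6737)·(7027/6737).
First factor (-7426/6737):
(-7426/6737)
  = (6048/6737)    [-7426 ≡ 6048 mod 6737]
  = (189/6737)    [6737 ≡ 1 mod 8 ⇒ (2/6737)^5 = +1]
  = (6737/189)    [QR: 189 ≡ 1 mod 4, sign kept]
  = (122/189)    [6737 ≡ 122 mod 189]
  = -(61/189)    [189 ≡ 5 mod 8 ⇒ (2/189) = -1]
  = -(189/61)    [QR: 61 ≡ 1 mod 4, sign kept]
  = -(6/61)    [189 ≡ 6 mod 61]
  = (3/61)    [61 ≡ 5 mod 8 ⇒ (2/61) = -1]
  = (61/3)    [QR: 61 ≡ 1 mod 4, sign kept]
  = (1/3)    [61 ≡ 1 mod 3]
  = 1    [(1/3) = 1]
Second factor (7027/6737):
(7027/6737)
  = (290/6737)    [7027 ≡ 290 mod 6737]
  = (145/6737)    [6737 ≡ 1 mod 8 ⇒ (2/6737) = +1]
  = (6737/145)    [QR: 145 ≡ 1 mod 4, sign kept]
  = (67/145)    [6737 ≡ 67 mod 145]
  = (145/67)    [QR: 145 ≡ 1 mod 4, sign kept]
  = (11/67)    [145 ≡ 11 mod 67]
  = -(67/11)    [QR: both ≡ 3 mod 4, sign flips]
  = -(1/11)    [67 ≡ 1 mod 11]
  = -1    [(1/11) = 1]
Product: (1)·(-1) = -1.

-1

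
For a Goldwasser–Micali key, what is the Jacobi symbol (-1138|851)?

1

(-1138|851)
  = -(1138|851)    [851 ≡ 3 mod 4 ⇒ (-1|851) = -1]
  = -(287|851)    [1138 ≡ 287 mod 851]
  = (851|287)    [QR: both ≡ 3 mod 4, sign flips]
  = (277|287)    [851 ≡ 277 mod 287]
  = (287|277)    [QR: 277 ≡ 1 mod 4, sign kept]
  = (10|277)    [287 ≡ 10 mod 277]
  = -(5|277)    [277 ≡ 5 mod 8 ⇒ (2|277) = -1]
  = -(277|5)    [QR: 5 ≡ 1 mod 4, sign kept]
  = -(2|5)    [277 ≡ 2 mod 5]
  = (1|5)    [5 ≡ 5 mod 8 ⇒ (2|5) = -1]
  = 1    [(1|5) = 1]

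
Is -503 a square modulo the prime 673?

(-503/673)
  = (503/673)    [673 ≡ 1 mod 4 ⇒ (-1/673) = +1]
  = (673/503)    [QR: 673 ≡ 1 mod 4, sign kept]
  = (170/503)    [673 ≡ 170 mod 503]
  = (85/503)    [503 ≡ 7 mod 8 ⇒ (2/503) = +1]
  = (503/85)    [QR: 85 ≡ 1 mod 4, sign kept]
  = (78/85)    [503 ≡ 78 mod 85]
  = -(39/85)    [85 ≡ 5 mod 8 ⇒ (2/85) = -1]
  = -(85/39)    [QR: 85 ≡ 1 mod 4, sign kept]
  = -(7/39)    [85 ≡ 7 mod 39]
  = (39/7)    [QR: both ≡ 3 mod 4, sign flips]
  = (4/7)    [39 ≡ 4 mod 7]
  = (1/7)    [7 ≡ 7 mod 8 ⇒ (2/7)^2 = +1]
  = 1    [(1/7) = 1]
(-503/673) = 1, and 673 is prime, so -503 is a quadratic residue mod 673.

yes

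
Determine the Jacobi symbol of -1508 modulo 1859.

0

(-1508/1859)
  = -(1508/1859)    [1859 ≡ 3 mod 4 ⇒ (-1/1859) = -1]
  = -(377/1859)    [1859 ≡ 3 mod 8 ⇒ (2/1859)^2 = +1]
  = -(1859/377)    [QR: 377 ≡ 1 mod 4, sign kept]
  = -(351/377)    [1859 ≡ 351 mod 377]
  = -(377/351)    [QR: 377 ≡ 1 mod 4, sign kept]
  = -(26/351)    [377 ≡ 26 mod 351]
  = -(13/351)    [351 ≡ 7 mod 8 ⇒ (2/351) = +1]
  = -(351/13)    [QR: 13 ≡ 1 mod 4, sign kept]
  = -(0/13)    [351 ≡ 0 mod 13]
  = 0    [numerator 0, gcd > 1]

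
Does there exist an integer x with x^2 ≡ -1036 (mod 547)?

no

Reduce the numerator: -1036 ≡ 58 (mod 547), so (-1036/547) = (58/547).
Factor out 2: 58 = 2·29. Since 547 ≡ 3 (mod 8), (2/547) = -1. Now have -(29/547).
29 ≡ 1 (mod 4), so quadratic reciprocity gives (29/547) = (547/29). Reduce: 547 ≡ 25 (mod 29). Now have -(25/29).
25 ≡ 1 (mod 4), so quadratic reciprocity gives (25/29) = (29/25). Reduce: 29 ≡ 4 (mod 25). Now have -(4/25).
Factor out 2: 4 = 2^2. Since 25 ≡ 1 (mod 8), (2/25) = +1, and (2/25)^2 = +1. Now have -(1/25).
(1/25) = 1. Collecting the sign factors: -1.
The Legendre symbol is -1, so x^2 ≡ -1036 (mod 547) has no solution.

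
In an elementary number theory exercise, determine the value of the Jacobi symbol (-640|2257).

-1

Pull out -1: (-640|2257) = (-1|2257)·(640|2257). Since 2257 ≡ 1 (mod 4), (-1|2257) = +1. Now have (640|2257).
Factor out 2: 640 = 2^7·5. Since 2257 ≡ 1 (mod 8), (2|2257) = +1, and (2|2257)^7 = +1. Now have (5|2257).
5 ≡ 1 (mod 4), so quadratic reciprocity gives (5|2257) = (2257|5). Reduce: 2257 ≡ 2 (mod 5). Now have (2|5).
Factor out 2: 2 = 2. Since 5 ≡ 5 (mod 8), (2|5) = -1. Now have -(1|5).
(1|5) = 1. Collecting the sign factors: -1.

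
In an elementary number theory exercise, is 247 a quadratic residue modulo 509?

yes

(247/509)
  = (509/247)    [QR: 509 ≡ 1 mod 4, sign kept]
  = (15/247)    [509 ≡ 15 mod 247]
  = -(247/15)    [QR: both ≡ 3 mod 4, sign flips]
  = -(7/15)    [247 ≡ 7 mod 15]
  = (15/7)    [QR: both ≡ 3 mod 4, sign flips]
  = (1/7)    [15 ≡ 1 mod 7]
  = 1    [(1/7) = 1]
(247/509) = 1, and 509 is prime, so 247 is a quadratic residue mod 509.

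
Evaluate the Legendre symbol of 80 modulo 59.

1

(80/59)
  = (21/59)    [80 ≡ 21 mod 59]
  = (59/21)    [QR: 21 ≡ 1 mod 4, sign kept]
  = (17/21)    [59 ≡ 17 mod 21]
  = (21/17)    [QR: 17 ≡ 1 mod 4, sign kept]
  = (4/17)    [21 ≡ 4 mod 17]
  = (1/17)    [17 ≡ 1 mod 8 ⇒ (2/17)^2 = +1]
  = 1    [(1/17) = 1]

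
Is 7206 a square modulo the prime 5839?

(7206/5839)
  = (1367/5839)    [7206 ≡ 1367 mod 5839]
  = -(5839/1367)    [QR: both ≡ 3 mod 4, sign flips]
  = -(371/1367)    [5839 ≡ 371 mod 1367]
  = (1367/371)    [QR: both ≡ 3 mod 4, sign flips]
  = (254/371)    [1367 ≡ 254 mod 371]
  = -(127/371)    [371 ≡ 3 mod 8 ⇒ (2/371) = -1]
  = (371/127)    [QR: both ≡ 3 mod 4, sign flips]
  = (117/127)    [371 ≡ 117 mod 127]
  = (127/117)    [QR: 117 ≡ 1 mod 4, sign kept]
  = (10/117)    [127 ≡ 10 mod 117]
  = -(5/117)    [117 ≡ 5 mod 8 ⇒ (2/117) = -1]
  = -(117/5)    [QR: 5 ≡ 1 mod 4, sign kept]
  = -(2/5)    [117 ≡ 2 mod 5]
  = (1/5)    [5 ≡ 5 mod 8 ⇒ (2/5) = -1]
  = 1    [(1/5) = 1]
(7206/5839) = 1, and 5839 is prime, so 7206 is a quadratic residue mod 5839.

yes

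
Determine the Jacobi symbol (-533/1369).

1

Reduce the numerator: -533 ≡ 836 (mod 1369), so (-533/1369) = (836/1369).
Factor out 2: 836 = 2^2·209. Since 1369 ≡ 1 (mod 8), (2/1369) = +1, and (2/1369)^2 = +1. Now have (209/1369).
209 ≡ 1 (mod 4), so quadratic reciprocity gives (209/1369) = (1369/209). Reduce: 1369 ≡ 115 (mod 209). Now have (115/209).
209 ≡ 1 (mod 4), so quadratic reciprocity gives (115/209) = (209/115). Reduce: 209 ≡ 94 (mod 115). Now have (94/115).
Factor out 2: 94 = 2·47. Since 115 ≡ 3 (mod 8), (2/115) = -1. Now have -(47/115).
Both 47 ≡ 3 and 115 ≡ 3 (mod 4), so reciprocity gives (47/115) = -(115/47). Reduce: 115 ≡ 21 (mod 47). Now have (21/47).
21 ≡ 1 (mod 4), so quadratic reciprocity gives (21/47) = (47/21). Reduce: 47 ≡ 5 (mod 21). Now have (5/21).
5 ≡ 1 (mod 4), so quadratic reciprocity gives (5/21) = (21/5). Reduce: 21 ≡ 1 (mod 5). Now have (1/5).
(1/5) = 1. Collecting the sign factors: 1.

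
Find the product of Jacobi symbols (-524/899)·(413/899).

By multiplicativity, (-524·413/899) = (-524/899)·(413/899).
First factor (-524/899):
Reduce the numerator: -524 ≡ 375 (mod 899), so (-524/899) = (375/899).
Both 375 ≡ 3 and 899 ≡ 3 (mod 4), so reciprocity gives (375/899) = -(899/375). Reduce: 899 ≡ 149 (mod 375). Now have -(149/375).
149 ≡ 1 (mod 4), so quadratic reciprocity gives (149/375) = (375/149). Reduce: 375 ≡ 77 (mod 149). Now have -(77/149).
77 ≡ 1 (mod 4), so quadratic reciprocity gives (77/149) = (149/77). Reduce: 149 ≡ 72 (mod 77). Now have -(72/77).
Factor out 2: 72 = 2^3·9. Since 77 ≡ 5 (mod 8), (2/77) = -1, and (2/77)^3 = -1. Now have (9/77).
9 ≡ 1 (mod 4), so quadratic reciprocity gives (9/77) = (77/9). Reduce: 77 ≡ 5 (mod 9). Now have (5/9).
5 ≡ 1 (mod 4), so quadratic reciprocity gives (5/9) = (9/5). Reduce: 9 ≡ 4 (mod 5). Now have (4/5).
Factor out 2: 4 = 2^2. Since 5 ≡ 5 (mod 8), (2/5) = -1, and (2/5)^2 = +1. Now have (1/5).
(1/5) = 1. Collecting the sign factors: 1.
Second factor (413/899):
413 ≡ 1 (mod 4), so quadratic reciprocity gives (413/899) = (899/413). Reduce: 899 ≡ 73 (mod 413). Now have (73/413).
73 ≡ 1 (mod 4), so quadratic reciprocity gives (73/413) = (413/73). Reduce: 413 ≡ 48 (mod 73). Now have (48/73).
Factor out 2: 48 = 2^4·3. Since 73 ≡ 1 (mod 8), (2/73) = +1, and (2/73)^4 = +1. Now have (3/73).
73 ≡ 1 (mod 4), so quadratic reciprocity gives (3/73) = (73/3). Reduce: 73 ≡ 1 (mod 3). Now have (1/3).
(1/3) = 1. Collecting the sign factors: 1.
Product: (1)·(1) = 1.

1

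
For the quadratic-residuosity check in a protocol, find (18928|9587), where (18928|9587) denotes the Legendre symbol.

(18928|9587)
  = (9341|9587)    [18928 ≡ 9341 mod 9587]
  = (9587|9341)    [QR: 9341 ≡ 1 mod 4, sign kept]
  = (246|9341)    [9587 ≡ 246 mod 9341]
  = -(123|9341)    [9341 ≡ 5 mod 8 ⇒ (2|9341) = -1]
  = -(9341|123)    [QR: 9341 ≡ 1 mod 4, sign kept]
  = -(116|123)    [9341 ≡ 116 mod 123]
  = -(29|123)    [123 ≡ 3 mod 8 ⇒ (2|123)^2 = +1]
  = -(123|29)    [QR: 29 ≡ 1 mod 4, sign kept]
  = -(7|29)    [123 ≡ 7 mod 29]
  = -(29|7)    [QR: 29 ≡ 1 mod 4, sign kept]
  = -(1|7)    [29 ≡ 1 mod 7]
  = -1    [(1|7) = 1]

-1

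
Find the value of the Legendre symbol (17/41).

(17/41)
  = (41/17)    [QR: 17 ≡ 1 mod 4, sign kept]
  = (7/17)    [41 ≡ 7 mod 17]
  = (17/7)    [QR: 17 ≡ 1 mod 4, sign kept]
  = (3/7)    [17 ≡ 3 mod 7]
  = -(7/3)    [QR: both ≡ 3 mod 4, sign flips]
  = -(1/3)    [7 ≡ 1 mod 3]
  = -1    [(1/3) = 1]

-1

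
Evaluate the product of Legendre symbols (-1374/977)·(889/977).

-1

By multiplicativity, (-1374·889/977) = (-1374/977)·(889/977).
First factor (-1374/977):
(-1374/977)
  = (580/977)    [-1374 ≡ 580 mod 977]
  = (145/977)    [977 ≡ 1 mod 8 ⇒ (2/977)^2 = +1]
  = (977/145)    [QR: 145 ≡ 1 mod 4, sign kept]
  = (107/145)    [977 ≡ 107 mod 145]
  = (145/107)    [QR: 145 ≡ 1 mod 4, sign kept]
  = (38/107)    [145 ≡ 38 mod 107]
  = -(19/107)    [107 ≡ 3 mod 8 ⇒ (2/107) = -1]
  = (107/19)    [QR: both ≡ 3 mod 4, sign flips]
  = (12/19)    [107 ≡ 12 mod 19]
  = (3/19)    [19 ≡ 3 mod 8 ⇒ (2/19)^2 = +1]
  = -(19/3)    [QR: both ≡ 3 mod 4, sign flips]
  = -(1/3)    [19 ≡ 1 mod 3]
  = -1    [(1/3) = 1]
Second factor (889/977):
(889/977)
  = (977/889)    [QR: 889 ≡ 1 mod 4, sign kept]
  = (88/889)    [977 ≡ 88 mod 889]
  = (11/889)    [889 ≡ 1 mod 8 ⇒ (2/889)^3 = +1]
  = (889/11)    [QR: 889 ≡ 1 mod 4, sign kept]
  = (9/11)    [889 ≡ 9 mod 11]
  = (11/9)    [QR: 9 ≡ 1 mod 4, sign kept]
  = (2/9)    [11 ≡ 2 mod 9]
  = (1/9)    [9 ≡ 1 mod 8 ⇒ (2/9) = +1]
  = 1    [(1/9) = 1]
Product: (-1)·(1) = -1.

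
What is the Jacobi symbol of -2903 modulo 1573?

Pull out -1: (-2903|1573) = (-1|1573)·(2903|1573). Since 1573 ≡ 1 (mod 4), (-1|1573) = +1. Now have (2903|1573).
Reduce the numerator: 2903 ≡ 1330 (mod 1573), so (2903|1573) = (1330|1573).
Factor out 2: 1330 = 2·665. Since 1573 ≡ 5 (mod 8), (2|1573) = -1. Now have -(665|1573).
665 ≡ 1 (mod 4), so quadratic reciprocity gives (665|1573) = (1573|665). Reduce: 1573 ≡ 243 (mod 665). Now have -(243|665).
665 ≡ 1 (mod 4), so quadratic reciprocity gives (243|665) = (665|243). Reduce: 665 ≡ 179 (mod 243). Now have -(179|243).
Both 179 ≡ 3 and 243 ≡ 3 (mod 4), so reciprocity gives (179|243) = -(243|179). Reduce: 243 ≡ 64 (mod 179). Now have (64|179).
Factor out 2: 64 = 2^6. Since 179 ≡ 3 (mod 8), (2|179) = -1, and (2|179)^6 = +1. Now have (1|179).
(1|179) = 1. Collecting the sign factors: 1.

1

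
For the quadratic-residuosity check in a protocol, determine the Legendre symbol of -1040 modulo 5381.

Pull out -1: (-1040|5381) = (-1|5381)·(1040|5381). Since 5381 ≡ 1 (mod 4), (-1|5381) = +1. Now have (1040|5381).
Factor out 2: 1040 = 2^4·65. Since 5381 ≡ 5 (mod 8), (2|5381) = -1, and (2|5381)^4 = +1. Now have (65|5381).
65 ≡ 1 (mod 4), so quadratic reciprocity gives (65|5381) = (5381|65). Reduce: 5381 ≡ 51 (mod 65). Now have (51|65).
65 ≡ 1 (mod 4), so quadratic reciprocity gives (51|65) = (65|51). Reduce: 65 ≡ 14 (mod 51). Now have (14|51).
Factor out 2: 14 = 2·7. Since 51 ≡ 3 (mod 8), (2|51) = -1. Now have -(7|51).
Both 7 ≡ 3 and 51 ≡ 3 (mod 4), so reciprocity gives (7|51) = -(51|7). Reduce: 51 ≡ 2 (mod 7). Now have (2|7).
Factor out 2: 2 = 2. Since 7 ≡ 7 (mod 8), (2|7) = +1. Now have (1|7).
(1|7) = 1. Collecting the sign factors: 1.

1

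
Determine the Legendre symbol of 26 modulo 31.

-1

(26/31)
  = (13/31)    [31 ≡ 7 mod 8 ⇒ (2/31) = +1]
  = (31/13)    [QR: 13 ≡ 1 mod 4, sign kept]
  = (5/13)    [31 ≡ 5 mod 13]
  = (13/5)    [QR: 5 ≡ 1 mod 4, sign kept]
  = (3/5)    [13 ≡ 3 mod 5]
  = (5/3)    [QR: 5 ≡ 1 mod 4, sign kept]
  = (2/3)    [5 ≡ 2 mod 3]
  = -(1/3)    [3 ≡ 3 mod 8 ⇒ (2/3) = -1]
  = -1    [(1/3) = 1]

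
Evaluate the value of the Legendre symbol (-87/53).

Pull out -1: (-87/53) = (-1/53)·(87/53). Since 53 ≡ 1 (mod 4), (-1/53) = +1. Now have (87/53).
Reduce the numerator: 87 ≡ 34 (mod 53), so (87/53) = (34/53).
Factor out 2: 34 = 2·17. Since 53 ≡ 5 (mod 8), (2/53) = -1. Now have -(17/53).
17 ≡ 1 (mod 4), so quadratic reciprocity gives (17/53) = (53/17). Reduce: 53 ≡ 2 (mod 17). Now have -(2/17).
Factor out 2: 2 = 2. Since 17 ≡ 1 (mod 8), (2/17) = +1. Now have -(1/17).
(1/17) = 1. Collecting the sign factors: -1.

-1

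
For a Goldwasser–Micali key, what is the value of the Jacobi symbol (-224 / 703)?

Pull out -1: (-224 / 703) = (-1 / 703)·(224 / 703). Since 703 ≡ 3 (mod 4), (-1 / 703) = -1. Now have -(224 / 703).
Factor out 2: 224 = 2^5·7. Since 703 ≡ 7 (mod 8), (2 / 703) = +1, and (2 / 703)^5 = +1. Now have -(7 / 703).
Both 7 ≡ 3 and 703 ≡ 3 (mod 4), so reciprocity gives (7 / 703) = -(703 / 7). Reduce: 703 ≡ 3 (mod 7). Now have (3 / 7).
Both 3 ≡ 3 and 7 ≡ 3 (mod 4), so reciprocity gives (3 / 7) = -(7 / 3). Reduce: 7 ≡ 1 (mod 3). Now have -(1 / 3).
(1 / 3) = 1. Collecting the sign factors: -1.

-1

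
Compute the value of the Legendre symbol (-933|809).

-1

(-933|809)
  = (685|809)    [-933 ≡ 685 mod 809]
  = (809|685)    [QR: 685 ≡ 1 mod 4, sign kept]
  = (124|685)    [809 ≡ 124 mod 685]
  = (31|685)    [685 ≡ 5 mod 8 ⇒ (2|685)^2 = +1]
  = (685|31)    [QR: 685 ≡ 1 mod 4, sign kept]
  = (3|31)    [685 ≡ 3 mod 31]
  = -(31|3)    [QR: both ≡ 3 mod 4, sign flips]
  = -(1|3)    [31 ≡ 1 mod 3]
  = -1    [(1|3) = 1]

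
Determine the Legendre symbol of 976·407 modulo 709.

1

By multiplicativity, (976·407/709) = (976/709)·(407/709).
First factor (976/709):
(976/709)
  = (267/709)    [976 ≡ 267 mod 709]
  = (709/267)    [QR: 709 ≡ 1 mod 4, sign kept]
  = (175/267)    [709 ≡ 175 mod 267]
  = -(267/175)    [QR: both ≡ 3 mod 4, sign flips]
  = -(92/175)    [267 ≡ 92 mod 175]
  = -(23/175)    [175 ≡ 7 mod 8 ⇒ (2/175)^2 = +1]
  = (175/23)    [QR: both ≡ 3 mod 4, sign flips]
  = (14/23)    [175 ≡ 14 mod 23]
  = (7/23)    [23 ≡ 7 mod 8 ⇒ (2/23) = +1]
  = -(23/7)    [QR: both ≡ 3 mod 4, sign flips]
  = -(2/7)    [23 ≡ 2 mod 7]
  = -(1/7)    [7 ≡ 7 mod 8 ⇒ (2/7) = +1]
  = -1    [(1/7) = 1]
Second factor (407/709):
(407/709)
  = (709/407)    [QR: 709 ≡ 1 mod 4, sign kept]
  = (302/407)    [709 ≡ 302 mod 407]
  = (151/407)    [407 ≡ 7 mod 8 ⇒ (2/407) = +1]
  = -(407/151)    [QR: both ≡ 3 mod 4, sign flips]
  = -(105/151)    [407 ≡ 105 mod 151]
  = -(151/105)    [QR: 105 ≡ 1 mod 4, sign kept]
  = -(46/105)    [151 ≡ 46 mod 105]
  = -(23/105)    [105 ≡ 1 mod 8 ⇒ (2/105) = +1]
  = -(105/23)    [QR: 105 ≡ 1 mod 4, sign kept]
  = -(13/23)    [105 ≡ 13 mod 23]
  = -(23/13)    [QR: 13 ≡ 1 mod 4, sign kept]
  = -(10/13)    [23 ≡ 10 mod 13]
  = (5/13)    [13 ≡ 5 mod 8 ⇒ (2/13) = -1]
  = (13/5)    [QR: 5 ≡ 1 mod 4, sign kept]
  = (3/5)    [13 ≡ 3 mod 5]
  = (5/3)    [QR: 5 ≡ 1 mod 4, sign kept]
  = (2/3)    [5 ≡ 2 mod 3]
  = -(1/3)    [3 ≡ 3 mod 8 ⇒ (2/3) = -1]
  = -1    [(1/3) = 1]
Product: (-1)·(-1) = 1.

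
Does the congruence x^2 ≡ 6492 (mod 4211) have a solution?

no

(6492/4211)
  = (2281/4211)    [6492 ≡ 2281 mod 4211]
  = (4211/2281)    [QR: 2281 ≡ 1 mod 4, sign kept]
  = (1930/2281)    [4211 ≡ 1930 mod 2281]
  = (965/2281)    [2281 ≡ 1 mod 8 ⇒ (2/2281) = +1]
  = (2281/965)    [QR: 965 ≡ 1 mod 4, sign kept]
  = (351/965)    [2281 ≡ 351 mod 965]
  = (965/351)    [QR: 965 ≡ 1 mod 4, sign kept]
  = (263/351)    [965 ≡ 263 mod 351]
  = -(351/263)    [QR: both ≡ 3 mod 4, sign flips]
  = -(88/263)    [351 ≡ 88 mod 263]
  = -(11/263)    [263 ≡ 7 mod 8 ⇒ (2/263)^3 = +1]
  = (263/11)    [QR: both ≡ 3 mod 4, sign flips]
  = (10/11)    [263 ≡ 10 mod 11]
  = -(5/11)    [11 ≡ 3 mod 8 ⇒ (2/11) = -1]
  = -(11/5)    [QR: 5 ≡ 1 mod 4, sign kept]
  = -(1/5)    [11 ≡ 1 mod 5]
  = -1    [(1/5) = 1]
The Legendre symbol is -1, so x^2 ≡ 6492 (mod 4211) has no solution.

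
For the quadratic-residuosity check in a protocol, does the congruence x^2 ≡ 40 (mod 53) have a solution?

yes

(40/53)
  = -(5/53)    [53 ≡ 5 mod 8 ⇒ (2/53)^3 = -1]
  = -(53/5)    [QR: 5 ≡ 1 mod 4, sign kept]
  = -(3/5)    [53 ≡ 3 mod 5]
  = -(5/3)    [QR: 5 ≡ 1 mod 4, sign kept]
  = -(2/3)    [5 ≡ 2 mod 3]
  = (1/3)    [3 ≡ 3 mod 8 ⇒ (2/3) = -1]
  = 1    [(1/3) = 1]
The Legendre symbol is 1, so x^2 ≡ 40 (mod 53) has solution.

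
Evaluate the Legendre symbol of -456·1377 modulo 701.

1

By multiplicativity, (-456·1377/701) = (-456/701)·(1377/701).
First factor (-456/701):
(-456/701)
  = (456/701)    [701 ≡ 1 mod 4 ⇒ (-1/701) = +1]
  = -(57/701)    [701 ≡ 5 mod 8 ⇒ (2/701)^3 = -1]
  = -(701/57)    [QR: 57 ≡ 1 mod 4, sign kept]
  = -(17/57)    [701 ≡ 17 mod 57]
  = -(57/17)    [QR: 17 ≡ 1 mod 4, sign kept]
  = -(6/17)    [57 ≡ 6 mod 17]
  = -(3/17)    [17 ≡ 1 mod 8 ⇒ (2/17) = +1]
  = -(17/3)    [QR: 17 ≡ 1 mod 4, sign kept]
  = -(2/3)    [17 ≡ 2 mod 3]
  = (1/3)    [3 ≡ 3 mod 8 ⇒ (2/3) = -1]
  = 1    [(1/3) = 1]
Second factor (1377/701):
(1377/701)
  = (676/701)    [1377 ≡ 676 mod 701]
  = (169/701)    [701 ≡ 5 mod 8 ⇒ (2/701)^2 = +1]
  = (701/169)    [QR: 169 ≡ 1 mod 4, sign kept]
  = (25/169)    [701 ≡ 25 mod 169]
  = (169/25)    [QR: 25 ≡ 1 mod 4, sign kept]
  = (19/25)    [169 ≡ 19 mod 25]
  = (25/19)    [QR: 25 ≡ 1 mod 4, sign kept]
  = (6/19)    [25 ≡ 6 mod 19]
  = -(3/19)    [19 ≡ 3 mod 8 ⇒ (2/19) = -1]
  = (19/3)    [QR: both ≡ 3 mod 4, sign flips]
  = (1/3)    [19 ≡ 1 mod 3]
  = 1    [(1/3) = 1]
Product: (1)·(1) = 1.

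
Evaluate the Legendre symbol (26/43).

Factor out 2: 26 = 2·13. Since 43 ≡ 3 (mod 8), (2/43) = -1. Now have -(13/43).
13 ≡ 1 (mod 4), so quadratic reciprocity gives (13/43) = (43/13). Reduce: 43 ≡ 4 (mod 13). Now have -(4/13).
Factor out 2: 4 = 2^2. Since 13 ≡ 5 (mod 8), (2/13) = -1, and (2/13)^2 = +1. Now have -(1/13).
(1/13) = 1. Collecting the sign factors: -1.

-1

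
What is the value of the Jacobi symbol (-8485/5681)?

-1

Reduce the numerator: -8485 ≡ 2877 (mod 5681), so (-8485/5681) = (2877/5681).
2877 ≡ 1 (mod 4), so quadratic reciprocity gives (2877/5681) = (5681/2877). Reduce: 5681 ≡ 2804 (mod 2877). Now have (2804/2877).
Factor out 2: 2804 = 2^2·701. Since 2877 ≡ 5 (mod 8), (2/2877) = -1, and (2/2877)^2 = +1. Now have (701/2877).
701 ≡ 1 (mod 4), so quadratic reciprocity gives (701/2877) = (2877/701). Reduce: 2877 ≡ 73 (mod 701). Now have (73/701).
73 ≡ 1 (mod 4), so quadratic reciprocity gives (73/701) = (701/73). Reduce: 701 ≡ 44 (mod 73). Now have (44/73).
Factor out 2: 44 = 2^2·11. Since 73 ≡ 1 (mod 8), (2/73) = +1, and (2/73)^2 = +1. Now have (11/73).
73 ≡ 1 (mod 4), so quadratic reciprocity gives (11/73) = (73/11). Reduce: 73 ≡ 7 (mod 11). Now have (7/11).
Both 7 ≡ 3 and 11 ≡ 3 (mod 4), so reciprocity gives (7/11) = -(11/7). Reduce: 11 ≡ 4 (mod 7). Now have -(4/7).
Factor out 2: 4 = 2^2. Since 7 ≡ 7 (mod 8), (2/7) = +1, and (2/7)^2 = +1. Now have -(1/7).
(1/7) = 1. Collecting the sign factors: -1.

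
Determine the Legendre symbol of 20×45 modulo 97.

1

By multiplicativity, (20·45 / 97) = (20 / 97)·(45 / 97).
First factor (20 / 97):
(20 / 97)
  = (5 / 97)    [97 ≡ 1 mod 8 ⇒ (2 / 97)^2 = +1]
  = (97 / 5)    [QR: 5 ≡ 1 mod 4, sign kept]
  = (2 / 5)    [97 ≡ 2 mod 5]
  = -(1 / 5)    [5 ≡ 5 mod 8 ⇒ (2 / 5) = -1]
  = -1    [(1 / 5) = 1]
Second factor (45 / 97):
(45 / 97)
  = (97 / 45)    [QR: 45 ≡ 1 mod 4, sign kept]
  = (7 / 45)    [97 ≡ 7 mod 45]
  = (45 / 7)    [QR: 45 ≡ 1 mod 4, sign kept]
  = (3 / 7)    [45 ≡ 3 mod 7]
  = -(7 / 3)    [QR: both ≡ 3 mod 4, sign flips]
  = -(1 / 3)    [7 ≡ 1 mod 3]
  = -1    [(1 / 3) = 1]
Product: (-1)·(-1) = 1.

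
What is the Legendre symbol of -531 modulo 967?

Reduce the numerator: -531 ≡ 436 (mod 967), so (-531 / 967) = (436 / 967).
Factor out 2: 436 = 2^2·109. Since 967 ≡ 7 (mod 8), (2 / 967) = +1, and (2 / 967)^2 = +1. Now have (109 / 967).
109 ≡ 1 (mod 4), so quadratic reciprocity gives (109 / 967) = (967 / 109). Reduce: 967 ≡ 95 (mod 109). Now have (95 / 109).
109 ≡ 1 (mod 4), so quadratic reciprocity gives (95 / 109) = (109 / 95). Reduce: 109 ≡ 14 (mod 95). Now have (14 / 95).
Factor out 2: 14 = 2·7. Since 95 ≡ 7 (mod 8), (2 / 95) = +1. Now have (7 / 95).
Both 7 ≡ 3 and 95 ≡ 3 (mod 4), so reciprocity gives (7 / 95) = -(95 / 7). Reduce: 95 ≡ 4 (mod 7). Now have -(4 / 7).
Factor out 2: 4 = 2^2. Since 7 ≡ 7 (mod 8), (2 / 7) = +1, and (2 / 7)^2 = +1. Now have -(1 / 7).
(1 / 7) = 1. Collecting the sign factors: -1.

-1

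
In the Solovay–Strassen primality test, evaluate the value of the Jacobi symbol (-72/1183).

-1

(-72/1183)
  = -(72/1183)    [1183 ≡ 3 mod 4 ⇒ (-1/1183) = -1]
  = -(9/1183)    [1183 ≡ 7 mod 8 ⇒ (2/1183)^3 = +1]
  = -(1183/9)    [QR: 9 ≡ 1 mod 4, sign kept]
  = -(4/9)    [1183 ≡ 4 mod 9]
  = -(1/9)    [9 ≡ 1 mod 8 ⇒ (2/9)^2 = +1]
  = -1    [(1/9) = 1]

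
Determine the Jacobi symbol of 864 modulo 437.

1

(864/437)
  = (427/437)    [864 ≡ 427 mod 437]
  = (437/427)    [QR: 437 ≡ 1 mod 4, sign kept]
  = (10/427)    [437 ≡ 10 mod 427]
  = -(5/427)    [427 ≡ 3 mod 8 ⇒ (2/427) = -1]
  = -(427/5)    [QR: 5 ≡ 1 mod 4, sign kept]
  = -(2/5)    [427 ≡ 2 mod 5]
  = (1/5)    [5 ≡ 5 mod 8 ⇒ (2/5) = -1]
  = 1    [(1/5) = 1]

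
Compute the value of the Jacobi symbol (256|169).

1

(256|169)
  = (87|169)    [256 ≡ 87 mod 169]
  = (169|87)    [QR: 169 ≡ 1 mod 4, sign kept]
  = (82|87)    [169 ≡ 82 mod 87]
  = (41|87)    [87 ≡ 7 mod 8 ⇒ (2|87) = +1]
  = (87|41)    [QR: 41 ≡ 1 mod 4, sign kept]
  = (5|41)    [87 ≡ 5 mod 41]
  = (41|5)    [QR: 5 ≡ 1 mod 4, sign kept]
  = (1|5)    [41 ≡ 1 mod 5]
  = 1    [(1|5) = 1]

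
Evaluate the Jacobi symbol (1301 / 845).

Reduce the numerator: 1301 ≡ 456 (mod 845), so (1301 / 845) = (456 / 845).
Factor out 2: 456 = 2^3·57. Since 845 ≡ 5 (mod 8), (2 / 845) = -1, and (2 / 845)^3 = -1. Now have -(57 / 845).
57 ≡ 1 (mod 4), so quadratic reciprocity gives (57 / 845) = (845 / 57). Reduce: 845 ≡ 47 (mod 57). Now have -(47 / 57).
57 ≡ 1 (mod 4), so quadratic reciprocity gives (47 / 57) = (57 / 47). Reduce: 57 ≡ 10 (mod 47). Now have -(10 / 47).
Factor out 2: 10 = 2·5. Since 47 ≡ 7 (mod 8), (2 / 47) = +1. Now have -(5 / 47).
5 ≡ 1 (mod 4), so quadratic reciprocity gives (5 / 47) = (47 / 5). Reduce: 47 ≡ 2 (mod 5). Now have -(2 / 5).
Factor out 2: 2 = 2. Since 5 ≡ 5 (mod 8), (2 / 5) = -1. Now have (1 / 5).
(1 / 5) = 1. Collecting the sign factors: 1.

1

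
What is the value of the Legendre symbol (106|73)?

(106|73)
  = (33|73)    [106 ≡ 33 mod 73]
  = (73|33)    [QR: 33 ≡ 1 mod 4, sign kept]
  = (7|33)    [73 ≡ 7 mod 33]
  = (33|7)    [QR: 33 ≡ 1 mod 4, sign kept]
  = (5|7)    [33 ≡ 5 mod 7]
  = (7|5)    [QR: 5 ≡ 1 mod 4, sign kept]
  = (2|5)    [7 ≡ 2 mod 5]
  = -(1|5)    [5 ≡ 5 mod 8 ⇒ (2|5) = -1]
  = -1    [(1|5) = 1]

-1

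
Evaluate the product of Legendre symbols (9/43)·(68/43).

1

By multiplicativity, (9·68/43) = (9/43)·(68/43).
First factor (9/43):
(9/43)
  = (43/9)    [QR: 9 ≡ 1 mod 4, sign kept]
  = (7/9)    [43 ≡ 7 mod 9]
  = (9/7)    [QR: 9 ≡ 1 mod 4, sign kept]
  = (2/7)    [9 ≡ 2 mod 7]
  = (1/7)    [7 ≡ 7 mod 8 ⇒ (2/7) = +1]
  = 1    [(1/7) = 1]
Second factor (68/43):
(68/43)
  = (25/43)    [68 ≡ 25 mod 43]
  = (43/25)    [QR: 25 ≡ 1 mod 4, sign kept]
  = (18/25)    [43 ≡ 18 mod 25]
  = (9/25)    [25 ≡ 1 mod 8 ⇒ (2/25) = +1]
  = (25/9)    [QR: 9 ≡ 1 mod 4, sign kept]
  = (7/9)    [25 ≡ 7 mod 9]
  = (9/7)    [QR: 9 ≡ 1 mod 4, sign kept]
  = (2/7)    [9 ≡ 2 mod 7]
  = (1/7)    [7 ≡ 7 mod 8 ⇒ (2/7) = +1]
  = 1    [(1/7) = 1]
Product: (1)·(1) = 1.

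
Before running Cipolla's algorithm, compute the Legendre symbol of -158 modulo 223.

1

(-158|223)
  = -(158|223)    [223 ≡ 3 mod 4 ⇒ (-1|223) = -1]
  = -(79|223)    [223 ≡ 7 mod 8 ⇒ (2|223) = +1]
  = (223|79)    [QR: both ≡ 3 mod 4, sign flips]
  = (65|79)    [223 ≡ 65 mod 79]
  = (79|65)    [QR: 65 ≡ 1 mod 4, sign kept]
  = (14|65)    [79 ≡ 14 mod 65]
  = (7|65)    [65 ≡ 1 mod 8 ⇒ (2|65) = +1]
  = (65|7)    [QR: 65 ≡ 1 mod 4, sign kept]
  = (2|7)    [65 ≡ 2 mod 7]
  = (1|7)    [7 ≡ 7 mod 8 ⇒ (2|7) = +1]
  = 1    [(1|7) = 1]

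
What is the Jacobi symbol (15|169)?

169 ≡ 1 (mod 4), so quadratic reciprocity gives (15|169) = (169|15). Reduce: 169 ≡ 4 (mod 15). Now have (4|15).
Factor out 2: 4 = 2^2. Since 15 ≡ 7 (mod 8), (2|15) = +1, and (2|15)^2 = +1. Now have (1|15).
(1|15) = 1. Collecting the sign factors: 1.

1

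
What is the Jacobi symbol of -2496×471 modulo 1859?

By multiplicativity, (-2496·471/1859) = (-2496/1859)·(471/1859).
First factor (-2496/1859):
Reduce the numerator: -2496 ≡ 1222 (mod 1859), so (-2496/1859) = (1222/1859).
Factor out 2: 1222 = 2·611. Since 1859 ≡ 3 (mod 8), (2/1859) = -1. Now have -(611/1859).
Both 611 ≡ 3 and 1859 ≡ 3 (mod 4), so reciprocity gives (611/1859) = -(1859/611). Reduce: 1859 ≡ 26 (mod 611). Now have (26/611).
Factor out 2: 26 = 2·13. Since 611 ≡ 3 (mod 8), (2/611) = -1. Now have -(13/611).
13 ≡ 1 (mod 4), so quadratic reciprocity gives (13/611) = (611/13). Reduce: 611 ≡ 0 (mod 13). Now have -(0/13).
The numerator is now 0 with denominator 13 > 1: the symbol is 0.
Second factor (471/1859):
Both 471 ≡ 3 and 1859 ≡ 3 (mod 4), so reciprocity gives (471/1859) = -(1859/471). Reduce: 1859 ≡ 446 (mod 471). Now have -(446/471).
Factor out 2: 446 = 2·223. Since 471 ≡ 7 (mod 8), (2/471) = +1. Now have -(223/471).
Both 223 ≡ 3 and 471 ≡ 3 (mod 4), so reciprocity gives (223/471) = -(471/223). Reduce: 471 ≡ 25 (mod 223). Now have (25/223).
25 ≡ 1 (mod 4), so quadratic reciprocity gives (25/223) = (223/25). Reduce: 223 ≡ 23 (mod 25). Now have (23/25).
25 ≡ 1 (mod 4), so quadratic reciprocity gives (23/25) = (25/23). Reduce: 25 ≡ 2 (mod 23). Now have (2/23).
Factor out 2: 2 = 2. Since 23 ≡ 7 (mod 8), (2/23) = +1. Now have (1/23).
(1/23) = 1. Collecting the sign factors: 1.
Product: (0)·(1) = 0.

0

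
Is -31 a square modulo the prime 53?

no

Reduce the numerator: -31 ≡ 22 (mod 53), so (-31/53) = (22/53).
Factor out 2: 22 = 2·11. Since 53 ≡ 5 (mod 8), (2/53) = -1. Now have -(11/53).
53 ≡ 1 (mod 4), so quadratic reciprocity gives (11/53) = (53/11). Reduce: 53 ≡ 9 (mod 11). Now have -(9/11).
9 ≡ 1 (mod 4), so quadratic reciprocity gives (9/11) = (11/9). Reduce: 11 ≡ 2 (mod 9). Now have -(2/9).
Factor out 2: 2 = 2. Since 9 ≡ 1 (mod 8), (2/9) = +1. Now have -(1/9).
(1/9) = 1. Collecting the sign factors: -1.
The Legendre symbol is -1, so x^2 ≡ -31 (mod 53) has no solution.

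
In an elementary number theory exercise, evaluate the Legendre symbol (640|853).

Factor out 2: 640 = 2^7·5. Since 853 ≡ 5 (mod 8), (2|853) = -1, and (2|853)^7 = -1. Now have -(5|853).
5 ≡ 1 (mod 4), so quadratic reciprocity gives (5|853) = (853|5). Reduce: 853 ≡ 3 (mod 5). Now have -(3|5).
5 ≡ 1 (mod 4), so quadratic reciprocity gives (3|5) = (5|3). Reduce: 5 ≡ 2 (mod 3). Now have -(2|3).
Factor out 2: 2 = 2. Since 3 ≡ 3 (mod 8), (2|3) = -1. Now have (1|3).
(1|3) = 1. Collecting the sign factors: 1.

1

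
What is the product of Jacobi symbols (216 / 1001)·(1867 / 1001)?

1

By multiplicativity, (216·1867 / 1001) = (216 / 1001)·(1867 / 1001).
First factor (216 / 1001):
(216 / 1001)
  = (27 / 1001)    [1001 ≡ 1 mod 8 ⇒ (2 / 1001)^3 = +1]
  = (1001 / 27)    [QR: 1001 ≡ 1 mod 4, sign kept]
  = (2 / 27)    [1001 ≡ 2 mod 27]
  = -(1 / 27)    [27 ≡ 3 mod 8 ⇒ (2 / 27) = -1]
  = -1    [(1 / 27) = 1]
Second factor (1867 / 1001):
(1867 / 1001)
  = (866 / 1001)    [1867 ≡ 866 mod 1001]
  = (433 / 1001)    [1001 ≡ 1 mod 8 ⇒ (2 / 1001) = +1]
  = (1001 / 433)    [QR: 433 ≡ 1 mod 4, sign kept]
  = (135 / 433)    [1001 ≡ 135 mod 433]
  = (433 / 135)    [QR: 433 ≡ 1 mod 4, sign kept]
  = (28 / 135)    [433 ≡ 28 mod 135]
  = (7 / 135)    [135 ≡ 7 mod 8 ⇒ (2 / 135)^2 = +1]
  = -(135 / 7)    [QR: both ≡ 3 mod 4, sign flips]
  = -(2 / 7)    [135 ≡ 2 mod 7]
  = -(1 / 7)    [7 ≡ 7 mod 8 ⇒ (2 / 7) = +1]
  = -1    [(1 / 7) = 1]
Product: (-1)·(-1) = 1.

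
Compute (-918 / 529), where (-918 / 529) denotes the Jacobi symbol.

1

Reduce the numerator: -918 ≡ 140 (mod 529), so (-918 / 529) = (140 / 529).
Factor out 2: 140 = 2^2·35. Since 529 ≡ 1 (mod 8), (2 / 529) = +1, and (2 / 529)^2 = +1. Now have (35 / 529).
529 ≡ 1 (mod 4), so quadratic reciprocity gives (35 / 529) = (529 / 35). Reduce: 529 ≡ 4 (mod 35). Now have (4 / 35).
Factor out 2: 4 = 2^2. Since 35 ≡ 3 (mod 8), (2 / 35) = -1, and (2 / 35)^2 = +1. Now have (1 / 35).
(1 / 35) = 1. Collecting the sign factors: 1.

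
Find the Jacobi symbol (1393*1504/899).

By multiplicativity, (1393·1504/899) = (1393/899)·(1504/899).
First factor (1393/899):
(1393/899)
  = (494/899)    [1393 ≡ 494 mod 899]
  = -(247/899)    [899 ≡ 3 mod 8 ⇒ (2/899) = -1]
  = (899/247)    [QR: both ≡ 3 mod 4, sign flips]
  = (158/247)    [899 ≡ 158 mod 247]
  = (79/247)    [247 ≡ 7 mod 8 ⇒ (2/247) = +1]
  = -(247/79)    [QR: both ≡ 3 mod 4, sign flips]
  = -(10/79)    [247 ≡ 10 mod 79]
  = -(5/79)    [79 ≡ 7 mod 8 ⇒ (2/79) = +1]
  = -(79/5)    [QR: 5 ≡ 1 mod 4, sign kept]
  = -(4/5)    [79 ≡ 4 mod 5]
  = -(1/5)    [5 ≡ 5 mod 8 ⇒ (2/5)^2 = +1]
  = -1    [(1/5) = 1]
Second factor (1504/899):
(1504/899)
  = (605/899)    [1504 ≡ 605 mod 899]
  = (899/605)    [QR: 605 ≡ 1 mod 4, sign kept]
  = (294/605)    [899 ≡ 294 mod 605]
  = -(147/605)    [605 ≡ 5 mod 8 ⇒ (2/605) = -1]
  = -(605/147)    [QR: 605 ≡ 1 mod 4, sign kept]
  = -(17/147)    [605 ≡ 17 mod 147]
  = -(147/17)    [QR: 17 ≡ 1 mod 4, sign kept]
  = -(11/17)    [147 ≡ 11 mod 17]
  = -(17/11)    [QR: 17 ≡ 1 mod 4, sign kept]
  = -(6/11)    [17 ≡ 6 mod 11]
  = (3/11)    [11 ≡ 3 mod 8 ⇒ (2/11) = -1]
  = -(11/3)    [QR: both ≡ 3 mod 4, sign flips]
  = -(2/3)    [11 ≡ 2 mod 3]
  = (1/3)    [3 ≡ 3 mod 8 ⇒ (2/3) = -1]
  = 1    [(1/3) = 1]
Product: (-1)·(1) = -1.

-1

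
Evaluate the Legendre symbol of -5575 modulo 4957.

-1

Pull out -1: (-5575/4957) = (-1/4957)·(5575/4957). Since 4957 ≡ 1 (mod 4), (-1/4957) = +1. Now have (5575/4957).
Reduce the numerator: 5575 ≡ 618 (mod 4957), so (5575/4957) = (618/4957).
Factor out 2: 618 = 2·309. Since 4957 ≡ 5 (mod 8), (2/4957) = -1. Now have -(309/4957).
309 ≡ 1 (mod 4), so quadratic reciprocity gives (309/4957) = (4957/309). Reduce: 4957 ≡ 13 (mod 309). Now have -(13/309).
13 ≡ 1 (mod 4), so quadratic reciprocity gives (13/309) = (309/13). Reduce: 309 ≡ 10 (mod 13). Now have -(10/13).
Factor out 2: 10 = 2·5. Since 13 ≡ 5 (mod 8), (2/13) = -1. Now have (5/13).
5 ≡ 1 (mod 4), so quadratic reciprocity gives (5/13) = (13/5). Reduce: 13 ≡ 3 (mod 5). Now have (3/5).
5 ≡ 1 (mod 4), so quadratic reciprocity gives (3/5) = (5/3). Reduce: 5 ≡ 2 (mod 3). Now have (2/3).
Factor out 2: 2 = 2. Since 3 ≡ 3 (mod 8), (2/3) = -1. Now have -(1/3).
(1/3) = 1. Collecting the sign factors: -1.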